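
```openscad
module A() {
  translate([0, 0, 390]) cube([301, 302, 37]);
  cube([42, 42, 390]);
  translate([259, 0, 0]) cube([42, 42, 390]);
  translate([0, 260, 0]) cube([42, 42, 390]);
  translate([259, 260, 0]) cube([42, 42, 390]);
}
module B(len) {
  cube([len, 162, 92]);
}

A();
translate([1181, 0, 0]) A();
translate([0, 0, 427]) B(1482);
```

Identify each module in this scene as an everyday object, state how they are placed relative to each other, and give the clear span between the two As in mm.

Second stool starts at x = 1181; first ends at x = 301; clear span = 1181 − 301 = 880 mm.

A is a stool. B is a beam. A beam spans the tops of two stools. The clear span between the two stools is 880 mm.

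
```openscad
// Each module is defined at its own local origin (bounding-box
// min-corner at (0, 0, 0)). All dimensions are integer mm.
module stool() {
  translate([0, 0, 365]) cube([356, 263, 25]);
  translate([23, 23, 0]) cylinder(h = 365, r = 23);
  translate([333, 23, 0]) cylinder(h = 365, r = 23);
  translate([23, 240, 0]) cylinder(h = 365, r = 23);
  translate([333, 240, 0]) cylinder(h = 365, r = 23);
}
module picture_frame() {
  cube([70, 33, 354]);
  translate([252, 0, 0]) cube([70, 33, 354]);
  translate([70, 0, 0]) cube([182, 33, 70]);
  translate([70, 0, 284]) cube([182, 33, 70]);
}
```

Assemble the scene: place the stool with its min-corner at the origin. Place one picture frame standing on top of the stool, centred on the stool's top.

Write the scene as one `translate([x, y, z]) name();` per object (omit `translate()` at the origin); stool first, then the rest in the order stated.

stool();
translate([17, 115, 390]) picture_frame();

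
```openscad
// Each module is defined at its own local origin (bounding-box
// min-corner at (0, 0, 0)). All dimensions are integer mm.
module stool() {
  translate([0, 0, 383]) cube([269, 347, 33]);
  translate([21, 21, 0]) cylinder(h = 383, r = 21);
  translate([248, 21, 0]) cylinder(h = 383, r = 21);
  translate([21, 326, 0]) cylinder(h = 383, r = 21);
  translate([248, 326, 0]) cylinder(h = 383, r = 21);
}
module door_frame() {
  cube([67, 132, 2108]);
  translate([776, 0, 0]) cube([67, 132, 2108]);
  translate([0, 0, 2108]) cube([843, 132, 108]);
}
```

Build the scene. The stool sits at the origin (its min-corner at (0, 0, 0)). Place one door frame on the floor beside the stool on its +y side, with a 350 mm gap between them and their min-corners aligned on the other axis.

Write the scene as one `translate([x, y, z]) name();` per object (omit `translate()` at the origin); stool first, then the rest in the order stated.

stool();
translate([0, 697, 0]) door_frame();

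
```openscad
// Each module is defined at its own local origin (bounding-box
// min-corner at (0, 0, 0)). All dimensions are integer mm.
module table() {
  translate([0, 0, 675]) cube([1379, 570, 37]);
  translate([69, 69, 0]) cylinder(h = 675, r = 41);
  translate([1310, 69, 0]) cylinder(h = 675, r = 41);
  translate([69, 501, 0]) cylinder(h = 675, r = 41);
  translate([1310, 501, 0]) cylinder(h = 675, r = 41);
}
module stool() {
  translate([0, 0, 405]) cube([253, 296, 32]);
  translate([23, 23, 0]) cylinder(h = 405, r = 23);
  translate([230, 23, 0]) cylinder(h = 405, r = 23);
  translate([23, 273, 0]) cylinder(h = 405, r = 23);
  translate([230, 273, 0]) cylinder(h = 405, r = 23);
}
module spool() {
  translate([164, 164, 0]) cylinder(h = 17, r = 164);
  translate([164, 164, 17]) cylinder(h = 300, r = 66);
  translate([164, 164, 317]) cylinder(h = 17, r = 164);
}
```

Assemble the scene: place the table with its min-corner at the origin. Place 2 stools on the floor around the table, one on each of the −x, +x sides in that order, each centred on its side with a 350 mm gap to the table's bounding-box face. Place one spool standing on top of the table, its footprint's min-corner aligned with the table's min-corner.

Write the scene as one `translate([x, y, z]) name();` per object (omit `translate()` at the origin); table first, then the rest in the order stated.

table();
translate([-603, 137, 0]) stool();
translate([1729, 137, 0]) stool();
translate([0, 0, 712]) spool();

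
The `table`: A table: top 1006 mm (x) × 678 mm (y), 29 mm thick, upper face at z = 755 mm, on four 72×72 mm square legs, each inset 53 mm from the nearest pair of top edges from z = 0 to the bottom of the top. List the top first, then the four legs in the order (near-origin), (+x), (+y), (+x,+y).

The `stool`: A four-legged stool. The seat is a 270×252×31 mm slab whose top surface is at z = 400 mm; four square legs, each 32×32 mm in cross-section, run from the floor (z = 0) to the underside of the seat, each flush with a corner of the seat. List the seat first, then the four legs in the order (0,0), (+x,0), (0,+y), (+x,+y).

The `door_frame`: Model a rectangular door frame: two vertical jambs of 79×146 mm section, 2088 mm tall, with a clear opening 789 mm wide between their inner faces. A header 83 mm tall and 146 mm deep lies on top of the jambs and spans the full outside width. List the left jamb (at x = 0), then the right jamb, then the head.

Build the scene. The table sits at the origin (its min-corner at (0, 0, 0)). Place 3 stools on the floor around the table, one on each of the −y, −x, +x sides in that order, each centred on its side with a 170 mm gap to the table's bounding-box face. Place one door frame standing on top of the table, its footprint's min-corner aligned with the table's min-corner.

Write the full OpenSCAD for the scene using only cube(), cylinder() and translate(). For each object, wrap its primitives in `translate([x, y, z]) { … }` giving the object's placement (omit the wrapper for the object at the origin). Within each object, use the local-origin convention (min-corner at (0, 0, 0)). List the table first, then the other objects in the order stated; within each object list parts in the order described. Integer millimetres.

translate([0, 0, 726]) cube([1006, 678, 29]);
translate([53, 53, 0]) cube([72, 72, 726]);
translate([881, 53, 0]) cube([72, 72, 726]);
translate([53, 553, 0]) cube([72, 72, 726]);
translate([881, 553, 0]) cube([72, 72, 726]);
translate([368, -422, 0]) {
  translate([0, 0, 369]) cube([270, 252, 31]);
  cube([32, 32, 369]);
  translate([238, 0, 0]) cube([32, 32, 369]);
  translate([0, 220, 0]) cube([32, 32, 369]);
  translate([238, 220, 0]) cube([32, 32, 369]);
}
translate([-440, 213, 0]) {
  translate([0, 0, 369]) cube([270, 252, 31]);
  cube([32, 32, 369]);
  translate([238, 0, 0]) cube([32, 32, 369]);
  translate([0, 220, 0]) cube([32, 32, 369]);
  translate([238, 220, 0]) cube([32, 32, 369]);
}
translate([1176, 213, 0]) {
  translate([0, 0, 369]) cube([270, 252, 31]);
  cube([32, 32, 369]);
  translate([238, 0, 0]) cube([32, 32, 369]);
  translate([0, 220, 0]) cube([32, 32, 369]);
  translate([238, 220, 0]) cube([32, 32, 369]);
}
translate([0, 0, 755]) {
  cube([79, 146, 2088]);
  translate([868, 0, 0]) cube([79, 146, 2088]);
  translate([0, 0, 2088]) cube([947, 146, 83]);
}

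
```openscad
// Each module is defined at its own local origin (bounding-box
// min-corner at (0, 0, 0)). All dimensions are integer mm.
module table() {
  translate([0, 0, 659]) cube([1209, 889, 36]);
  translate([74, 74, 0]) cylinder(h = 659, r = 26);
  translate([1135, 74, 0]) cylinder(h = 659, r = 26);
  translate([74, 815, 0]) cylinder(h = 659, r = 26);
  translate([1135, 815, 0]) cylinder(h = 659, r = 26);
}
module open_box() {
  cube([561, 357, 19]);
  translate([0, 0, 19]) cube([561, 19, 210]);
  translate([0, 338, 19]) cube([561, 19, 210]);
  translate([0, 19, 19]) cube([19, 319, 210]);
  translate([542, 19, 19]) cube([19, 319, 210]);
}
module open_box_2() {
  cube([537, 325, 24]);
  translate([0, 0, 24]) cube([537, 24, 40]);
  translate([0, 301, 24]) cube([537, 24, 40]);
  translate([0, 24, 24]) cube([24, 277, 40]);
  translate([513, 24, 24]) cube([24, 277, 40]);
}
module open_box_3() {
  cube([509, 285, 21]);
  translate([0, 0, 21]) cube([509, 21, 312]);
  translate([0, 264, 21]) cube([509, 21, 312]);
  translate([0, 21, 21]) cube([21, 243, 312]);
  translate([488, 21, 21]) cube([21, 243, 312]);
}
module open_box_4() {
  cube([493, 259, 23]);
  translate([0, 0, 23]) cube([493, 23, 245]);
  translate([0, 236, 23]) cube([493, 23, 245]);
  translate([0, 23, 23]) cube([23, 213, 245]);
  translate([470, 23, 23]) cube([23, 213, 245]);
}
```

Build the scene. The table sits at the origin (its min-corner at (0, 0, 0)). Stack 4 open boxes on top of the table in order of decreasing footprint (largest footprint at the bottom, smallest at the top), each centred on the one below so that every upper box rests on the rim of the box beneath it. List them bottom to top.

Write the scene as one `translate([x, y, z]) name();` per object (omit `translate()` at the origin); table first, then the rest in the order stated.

table();
translate([324, 266, 695]) open_box();
translate([336, 282, 924]) open_box_2();
translate([350, 302, 988]) open_box_3();
translate([358, 315, 1321]) open_box_4();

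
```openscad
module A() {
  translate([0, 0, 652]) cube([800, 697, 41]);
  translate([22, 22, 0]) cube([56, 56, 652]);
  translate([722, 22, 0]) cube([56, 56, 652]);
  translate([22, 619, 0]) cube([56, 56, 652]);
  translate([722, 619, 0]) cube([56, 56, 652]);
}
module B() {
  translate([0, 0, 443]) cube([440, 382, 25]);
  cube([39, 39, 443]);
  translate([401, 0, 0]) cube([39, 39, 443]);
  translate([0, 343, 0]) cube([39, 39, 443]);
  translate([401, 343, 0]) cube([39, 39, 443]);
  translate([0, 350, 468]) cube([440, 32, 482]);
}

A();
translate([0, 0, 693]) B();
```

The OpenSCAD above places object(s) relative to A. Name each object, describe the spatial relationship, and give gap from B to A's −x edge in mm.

The chair's min-x is at 0; the table's min-x is 0; gap = 0 mm.

A is a table. B is a chair. The chair is on top of the table. The gap from the chair to the table's −x edge is 0 mm.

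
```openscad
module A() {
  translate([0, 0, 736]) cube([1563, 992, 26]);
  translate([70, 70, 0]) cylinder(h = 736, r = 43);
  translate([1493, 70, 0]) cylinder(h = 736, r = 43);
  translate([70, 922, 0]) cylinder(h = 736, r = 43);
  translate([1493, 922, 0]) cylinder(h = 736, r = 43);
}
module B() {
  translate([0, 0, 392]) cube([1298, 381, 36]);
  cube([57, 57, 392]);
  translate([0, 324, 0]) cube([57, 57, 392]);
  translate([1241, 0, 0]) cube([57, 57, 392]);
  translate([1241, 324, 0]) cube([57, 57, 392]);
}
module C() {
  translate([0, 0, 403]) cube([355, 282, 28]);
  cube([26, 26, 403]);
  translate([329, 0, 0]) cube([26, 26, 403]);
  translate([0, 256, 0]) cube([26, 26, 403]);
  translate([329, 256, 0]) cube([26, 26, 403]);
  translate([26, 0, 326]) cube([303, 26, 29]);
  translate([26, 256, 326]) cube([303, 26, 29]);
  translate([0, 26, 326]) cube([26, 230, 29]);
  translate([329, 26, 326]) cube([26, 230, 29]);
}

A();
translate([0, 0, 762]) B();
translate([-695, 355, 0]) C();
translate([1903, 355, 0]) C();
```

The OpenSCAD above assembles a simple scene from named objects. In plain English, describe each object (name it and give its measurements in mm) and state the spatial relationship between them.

A is a table: top 1563 mm (x) × 992 mm (y), 26 mm thick, upper face at z = 762 mm, on four round legs of 86 mm diameter, each leg's bounding box inset 27 mm from the nearest pair of top edges, running from z = 0 to the bottom of the top.

B is a bench: a 1298×381 mm seat slab, 36 mm thick, top at z = 428 mm, on four 57×57 mm square legs flush with the seat corners and standing on z = 0.

C is a four-legged stool. The seat is 355×282 mm, 28 mm thick, top at z = 431 mm. It stands on four square legs, each 26×26 mm in cross-section, from z = 0 to the seat underside, each flush with a corner of the seat. Four stretchers, 26 mm wide and 29 mm tall, connect adjacent legs with their undersides at z = 326 mm, each running between the inner faces of the legs it joins and aligned with the legs' outer faces on the other axis.

The bench is on top of the table. Two stools sit around the table at the −x, +x sides.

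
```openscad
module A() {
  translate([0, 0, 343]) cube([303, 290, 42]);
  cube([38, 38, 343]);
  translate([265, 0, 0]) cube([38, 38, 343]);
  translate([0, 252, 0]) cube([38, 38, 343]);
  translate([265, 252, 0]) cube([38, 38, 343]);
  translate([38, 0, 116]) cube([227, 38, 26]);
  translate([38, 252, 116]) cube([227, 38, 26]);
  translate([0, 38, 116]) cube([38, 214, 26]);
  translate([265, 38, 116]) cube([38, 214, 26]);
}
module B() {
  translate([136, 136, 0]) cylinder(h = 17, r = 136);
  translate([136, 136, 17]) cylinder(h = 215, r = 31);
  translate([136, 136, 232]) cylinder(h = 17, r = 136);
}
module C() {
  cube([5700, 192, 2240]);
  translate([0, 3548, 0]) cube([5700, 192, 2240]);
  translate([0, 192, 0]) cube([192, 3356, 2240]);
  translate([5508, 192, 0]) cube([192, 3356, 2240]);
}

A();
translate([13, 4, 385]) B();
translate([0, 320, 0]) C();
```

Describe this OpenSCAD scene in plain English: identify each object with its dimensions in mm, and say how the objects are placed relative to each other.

A is a four-legged stool. The seat is 303×290 mm, 42 mm thick, top at z = 385 mm. It stands on four square legs, each 38×38 mm in cross-section, from z = 0 to the seat underside, each flush with a corner of the seat. Four stretchers, 38 mm wide and 26 mm tall, connect adjacent legs with their undersides at z = 116 mm, each running between the inner faces of the legs it joins and aligned with the legs' outer faces on the other axis.

B is a spool: two coaxial disc flanges of radius 136 mm and thickness 17 mm, joined by a core cylinder of radius 31 mm and height 215 mm. The lower flange rests on z = 0 and the three cylinders share a vertical axis.

C is the wall frame of a small rectangular building: four walls, each 2240 mm tall and 192 mm thick, enclosing a footprint 5700 mm (x) by 3740 mm (y) outside-to-outside, with no floor or roof. The front and back walls (the −y and +y sides) span the full width; the two side walls fit between them.

The spool is on top of the stool. The house frame is on the floor beside the stool on its +y side.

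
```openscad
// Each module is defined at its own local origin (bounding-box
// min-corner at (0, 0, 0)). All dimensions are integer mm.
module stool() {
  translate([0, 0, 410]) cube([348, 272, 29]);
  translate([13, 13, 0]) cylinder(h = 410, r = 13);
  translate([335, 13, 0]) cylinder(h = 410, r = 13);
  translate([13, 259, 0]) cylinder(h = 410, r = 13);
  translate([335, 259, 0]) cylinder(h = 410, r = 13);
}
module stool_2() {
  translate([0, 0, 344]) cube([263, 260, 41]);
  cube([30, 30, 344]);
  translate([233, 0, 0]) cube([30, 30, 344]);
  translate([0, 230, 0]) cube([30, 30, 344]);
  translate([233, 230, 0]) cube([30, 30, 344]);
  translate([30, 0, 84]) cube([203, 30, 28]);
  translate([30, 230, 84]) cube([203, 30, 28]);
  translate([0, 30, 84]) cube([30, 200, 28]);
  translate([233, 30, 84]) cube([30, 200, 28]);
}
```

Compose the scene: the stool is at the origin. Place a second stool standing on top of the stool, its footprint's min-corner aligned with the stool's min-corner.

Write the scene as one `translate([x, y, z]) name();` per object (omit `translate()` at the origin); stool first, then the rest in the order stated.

stool();
translate([0, 0, 439]) stool_2();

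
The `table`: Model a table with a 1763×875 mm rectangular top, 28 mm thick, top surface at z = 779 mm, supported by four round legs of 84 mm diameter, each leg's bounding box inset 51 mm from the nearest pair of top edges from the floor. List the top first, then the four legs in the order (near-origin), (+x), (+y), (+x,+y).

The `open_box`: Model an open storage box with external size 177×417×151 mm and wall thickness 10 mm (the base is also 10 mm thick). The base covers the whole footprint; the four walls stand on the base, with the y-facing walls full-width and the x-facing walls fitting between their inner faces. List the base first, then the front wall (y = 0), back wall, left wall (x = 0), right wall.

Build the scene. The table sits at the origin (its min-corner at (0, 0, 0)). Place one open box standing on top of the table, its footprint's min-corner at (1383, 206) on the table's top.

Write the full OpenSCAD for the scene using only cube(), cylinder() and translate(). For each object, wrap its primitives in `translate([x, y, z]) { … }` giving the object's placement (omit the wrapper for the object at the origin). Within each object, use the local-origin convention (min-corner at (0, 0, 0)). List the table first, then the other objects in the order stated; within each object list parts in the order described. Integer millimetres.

translate([0, 0, 751]) cube([1763, 875, 28]);
translate([93, 93, 0]) cylinder(h = 751, r = 42);
translate([1670, 93, 0]) cylinder(h = 751, r = 42);
translate([93, 782, 0]) cylinder(h = 751, r = 42);
translate([1670, 782, 0]) cylinder(h = 751, r = 42);
translate([1383, 206, 779]) {
  cube([177, 417, 10]);
  translate([0, 0, 10]) cube([177, 10, 141]);
  translate([0, 407, 10]) cube([177, 10, 141]);
  translate([0, 10, 10]) cube([10, 397, 141]);
  translate([167, 10, 10]) cube([10, 397, 141]);
}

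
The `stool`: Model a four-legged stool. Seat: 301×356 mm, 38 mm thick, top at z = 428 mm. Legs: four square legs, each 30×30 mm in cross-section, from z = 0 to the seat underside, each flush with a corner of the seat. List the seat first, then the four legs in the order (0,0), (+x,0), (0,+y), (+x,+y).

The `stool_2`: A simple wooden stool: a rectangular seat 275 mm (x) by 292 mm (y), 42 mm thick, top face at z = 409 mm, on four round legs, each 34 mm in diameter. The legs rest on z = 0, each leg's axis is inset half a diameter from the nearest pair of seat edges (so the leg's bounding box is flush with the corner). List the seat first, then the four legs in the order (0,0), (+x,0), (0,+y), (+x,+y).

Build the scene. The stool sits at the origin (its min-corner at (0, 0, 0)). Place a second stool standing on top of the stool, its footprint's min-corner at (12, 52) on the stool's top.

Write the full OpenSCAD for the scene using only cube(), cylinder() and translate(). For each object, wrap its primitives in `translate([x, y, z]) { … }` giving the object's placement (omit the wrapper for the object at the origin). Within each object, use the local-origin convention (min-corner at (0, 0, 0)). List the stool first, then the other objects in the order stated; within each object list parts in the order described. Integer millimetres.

translate([0, 0, 390]) cube([301, 356, 38]);
cube([30, 30, 390]);
translate([271, 0, 0]) cube([30, 30, 390]);
translate([0, 326, 0]) cube([30, 30, 390]);
translate([271, 326, 0]) cube([30, 30, 390]);
translate([12, 52, 428]) {
  translate([0, 0, 367]) cube([275, 292, 42]);
  translate([17, 17, 0]) cylinder(h = 367, r = 17);
  translate([258, 17, 0]) cylinder(h = 367, r = 17);
  translate([17, 275, 0]) cylinder(h = 367, r = 17);
  translate([258, 275, 0]) cylinder(h = 367, r = 17);
}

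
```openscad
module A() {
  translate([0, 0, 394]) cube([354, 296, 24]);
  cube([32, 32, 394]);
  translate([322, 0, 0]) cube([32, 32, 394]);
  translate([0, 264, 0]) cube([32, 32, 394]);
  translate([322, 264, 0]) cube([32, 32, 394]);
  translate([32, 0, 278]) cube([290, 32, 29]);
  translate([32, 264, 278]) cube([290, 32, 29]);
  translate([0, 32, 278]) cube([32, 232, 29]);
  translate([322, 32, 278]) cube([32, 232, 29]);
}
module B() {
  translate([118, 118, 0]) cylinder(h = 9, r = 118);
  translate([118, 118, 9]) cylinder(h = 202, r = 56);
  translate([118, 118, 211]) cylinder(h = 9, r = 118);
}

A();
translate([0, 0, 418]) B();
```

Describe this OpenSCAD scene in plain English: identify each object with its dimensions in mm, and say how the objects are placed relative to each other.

A is a simple wooden stool: a rectangular seat 354 mm (x) by 296 mm (y), 24 mm thick, top face at z = 418 mm, on four square legs, each 32×32 mm in cross-section. The legs rest on z = 0, each flush with a corner of the seat. Four stretchers, 32 mm wide and 29 mm tall, connect adjacent legs with their undersides at z = 278 mm, each running between the inner faces of the legs it joins and aligned with the legs' outer faces on the other axis.

B is a spool: two coaxial disc flanges of radius 118 mm and thickness 9 mm, joined by a core cylinder of radius 56 mm and height 202 mm. The lower flange rests on z = 0 and the three cylinders share a vertical axis.

The spool is on top of the stool.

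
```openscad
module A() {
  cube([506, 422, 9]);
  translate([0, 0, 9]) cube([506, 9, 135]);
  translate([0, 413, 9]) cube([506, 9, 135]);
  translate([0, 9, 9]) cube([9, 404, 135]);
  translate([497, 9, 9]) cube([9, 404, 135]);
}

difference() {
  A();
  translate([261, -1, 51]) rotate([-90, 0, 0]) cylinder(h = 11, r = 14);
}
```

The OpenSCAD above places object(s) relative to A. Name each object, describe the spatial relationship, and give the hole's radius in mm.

A is an open box. The open box has a circular hole through its front wall. The hole's radius is 14 mm.

The subtracted cylinder has r = 14 mm.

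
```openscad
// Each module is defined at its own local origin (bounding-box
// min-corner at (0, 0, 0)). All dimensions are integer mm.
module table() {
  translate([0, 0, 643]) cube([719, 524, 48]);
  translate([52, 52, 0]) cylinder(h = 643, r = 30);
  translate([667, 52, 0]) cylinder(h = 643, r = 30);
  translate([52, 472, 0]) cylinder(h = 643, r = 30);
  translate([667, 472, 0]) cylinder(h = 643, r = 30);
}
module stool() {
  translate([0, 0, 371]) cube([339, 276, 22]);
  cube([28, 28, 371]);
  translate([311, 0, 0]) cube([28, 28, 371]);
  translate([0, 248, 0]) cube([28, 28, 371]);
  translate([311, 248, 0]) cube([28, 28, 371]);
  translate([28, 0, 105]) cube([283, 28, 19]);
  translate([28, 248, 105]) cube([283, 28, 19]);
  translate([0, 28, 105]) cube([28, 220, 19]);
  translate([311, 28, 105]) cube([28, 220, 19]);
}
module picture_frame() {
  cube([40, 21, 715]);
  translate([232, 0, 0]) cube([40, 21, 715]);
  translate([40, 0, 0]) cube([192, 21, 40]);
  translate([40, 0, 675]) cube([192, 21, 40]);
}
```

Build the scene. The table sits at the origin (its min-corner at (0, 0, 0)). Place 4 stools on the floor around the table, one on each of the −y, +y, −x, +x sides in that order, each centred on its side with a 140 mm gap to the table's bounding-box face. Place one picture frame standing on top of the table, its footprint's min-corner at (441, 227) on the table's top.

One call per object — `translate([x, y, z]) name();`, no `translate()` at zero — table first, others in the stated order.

table();
translate([190, -416, 0]) stool();
translate([190, 664, 0]) stool();
translate([-479, 124, 0]) stool();
translate([859, 124, 0]) stool();
translate([441, 227, 691]) picture_frame();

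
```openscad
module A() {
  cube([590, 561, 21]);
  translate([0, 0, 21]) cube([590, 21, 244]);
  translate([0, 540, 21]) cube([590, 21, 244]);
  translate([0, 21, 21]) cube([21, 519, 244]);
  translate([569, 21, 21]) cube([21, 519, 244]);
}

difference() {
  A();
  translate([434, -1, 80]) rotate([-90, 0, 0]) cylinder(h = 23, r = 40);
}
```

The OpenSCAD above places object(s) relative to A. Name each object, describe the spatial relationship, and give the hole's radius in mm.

A is an open box. The open box has a circular hole through its front wall. The hole's radius is 40 mm.

The subtracted cylinder has r = 40 mm.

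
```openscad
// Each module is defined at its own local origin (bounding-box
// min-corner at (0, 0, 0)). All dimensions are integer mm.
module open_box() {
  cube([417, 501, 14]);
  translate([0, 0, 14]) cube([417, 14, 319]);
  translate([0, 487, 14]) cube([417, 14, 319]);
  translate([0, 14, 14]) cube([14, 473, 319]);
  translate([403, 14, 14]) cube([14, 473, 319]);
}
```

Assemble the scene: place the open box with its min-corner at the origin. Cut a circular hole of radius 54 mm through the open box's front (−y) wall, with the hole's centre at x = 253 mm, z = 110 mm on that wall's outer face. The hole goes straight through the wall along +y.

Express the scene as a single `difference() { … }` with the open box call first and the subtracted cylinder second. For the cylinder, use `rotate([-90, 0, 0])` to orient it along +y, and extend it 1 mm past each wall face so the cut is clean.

difference() {
  open_box();
  translate([253, -1, 110]) rotate([-90, 0, 0]) cylinder(h = 16, r = 54);
}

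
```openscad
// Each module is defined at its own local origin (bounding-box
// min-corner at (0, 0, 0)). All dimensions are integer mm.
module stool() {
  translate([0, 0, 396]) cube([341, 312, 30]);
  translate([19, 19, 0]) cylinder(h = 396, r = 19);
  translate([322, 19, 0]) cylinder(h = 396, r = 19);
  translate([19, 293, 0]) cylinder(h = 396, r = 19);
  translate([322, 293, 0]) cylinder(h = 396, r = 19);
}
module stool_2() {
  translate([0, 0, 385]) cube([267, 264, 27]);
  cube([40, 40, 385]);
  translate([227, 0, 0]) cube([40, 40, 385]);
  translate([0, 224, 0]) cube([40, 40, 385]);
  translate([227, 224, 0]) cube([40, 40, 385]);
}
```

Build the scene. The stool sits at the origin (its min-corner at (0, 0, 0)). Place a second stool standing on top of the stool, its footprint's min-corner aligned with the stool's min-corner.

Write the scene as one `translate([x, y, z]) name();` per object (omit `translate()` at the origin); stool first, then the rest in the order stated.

stool();
translate([0, 0, 426]) stool_2();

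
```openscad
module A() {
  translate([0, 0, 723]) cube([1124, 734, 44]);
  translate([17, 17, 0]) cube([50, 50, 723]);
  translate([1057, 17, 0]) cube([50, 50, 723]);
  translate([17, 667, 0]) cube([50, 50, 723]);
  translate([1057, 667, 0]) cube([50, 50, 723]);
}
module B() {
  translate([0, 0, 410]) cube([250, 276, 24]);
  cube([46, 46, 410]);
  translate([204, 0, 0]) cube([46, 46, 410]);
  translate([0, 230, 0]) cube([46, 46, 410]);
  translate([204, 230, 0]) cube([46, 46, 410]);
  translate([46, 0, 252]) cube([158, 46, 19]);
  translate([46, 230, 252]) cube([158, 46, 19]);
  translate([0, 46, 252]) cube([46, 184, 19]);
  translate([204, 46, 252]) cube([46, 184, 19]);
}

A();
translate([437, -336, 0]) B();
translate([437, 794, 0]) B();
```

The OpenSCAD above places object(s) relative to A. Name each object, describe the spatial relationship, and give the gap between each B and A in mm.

A is a table. B is a stool. Two stools sit around the table at the −y, +y sides. The gap between each stool and the table is 60 mm.

Each stool's nearest face is 60 mm from the table's bounding box.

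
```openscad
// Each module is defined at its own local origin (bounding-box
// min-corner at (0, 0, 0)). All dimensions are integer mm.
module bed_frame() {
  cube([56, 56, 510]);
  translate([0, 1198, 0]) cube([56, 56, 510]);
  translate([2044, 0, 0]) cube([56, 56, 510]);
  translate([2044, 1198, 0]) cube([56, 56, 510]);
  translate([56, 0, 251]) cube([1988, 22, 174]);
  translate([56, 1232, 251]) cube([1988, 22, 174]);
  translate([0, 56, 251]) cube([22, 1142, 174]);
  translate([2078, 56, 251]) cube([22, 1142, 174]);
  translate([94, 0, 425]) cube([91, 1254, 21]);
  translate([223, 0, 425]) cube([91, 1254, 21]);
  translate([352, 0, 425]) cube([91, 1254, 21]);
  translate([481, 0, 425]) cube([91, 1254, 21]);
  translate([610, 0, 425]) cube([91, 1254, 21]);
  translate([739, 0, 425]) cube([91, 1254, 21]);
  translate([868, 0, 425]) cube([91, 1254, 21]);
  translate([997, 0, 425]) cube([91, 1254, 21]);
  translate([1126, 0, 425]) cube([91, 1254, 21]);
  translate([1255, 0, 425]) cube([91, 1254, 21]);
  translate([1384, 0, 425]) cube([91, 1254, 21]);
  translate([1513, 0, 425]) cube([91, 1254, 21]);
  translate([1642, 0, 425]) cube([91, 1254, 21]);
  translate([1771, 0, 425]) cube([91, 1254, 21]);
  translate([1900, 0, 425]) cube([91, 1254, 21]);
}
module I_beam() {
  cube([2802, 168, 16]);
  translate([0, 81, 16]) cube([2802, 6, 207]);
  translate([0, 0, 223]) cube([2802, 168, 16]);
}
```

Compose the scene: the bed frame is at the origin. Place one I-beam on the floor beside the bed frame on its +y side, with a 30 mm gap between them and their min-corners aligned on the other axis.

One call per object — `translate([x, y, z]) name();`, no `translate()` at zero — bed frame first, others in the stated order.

bed_frame();
translate([0, 1284, 0]) I_beam();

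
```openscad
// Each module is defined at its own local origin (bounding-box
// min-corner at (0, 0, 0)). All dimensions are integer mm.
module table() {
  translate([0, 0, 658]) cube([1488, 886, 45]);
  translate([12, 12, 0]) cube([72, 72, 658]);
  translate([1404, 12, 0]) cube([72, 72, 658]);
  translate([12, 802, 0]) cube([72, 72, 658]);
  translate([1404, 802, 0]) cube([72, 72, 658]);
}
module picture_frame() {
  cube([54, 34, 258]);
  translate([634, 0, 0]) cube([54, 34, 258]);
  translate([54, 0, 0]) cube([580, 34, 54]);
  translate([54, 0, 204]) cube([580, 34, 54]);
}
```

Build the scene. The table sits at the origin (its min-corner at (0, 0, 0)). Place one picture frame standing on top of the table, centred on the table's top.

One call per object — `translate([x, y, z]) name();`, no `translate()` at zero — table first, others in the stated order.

table();
translate([400, 426, 703]) picture_frame();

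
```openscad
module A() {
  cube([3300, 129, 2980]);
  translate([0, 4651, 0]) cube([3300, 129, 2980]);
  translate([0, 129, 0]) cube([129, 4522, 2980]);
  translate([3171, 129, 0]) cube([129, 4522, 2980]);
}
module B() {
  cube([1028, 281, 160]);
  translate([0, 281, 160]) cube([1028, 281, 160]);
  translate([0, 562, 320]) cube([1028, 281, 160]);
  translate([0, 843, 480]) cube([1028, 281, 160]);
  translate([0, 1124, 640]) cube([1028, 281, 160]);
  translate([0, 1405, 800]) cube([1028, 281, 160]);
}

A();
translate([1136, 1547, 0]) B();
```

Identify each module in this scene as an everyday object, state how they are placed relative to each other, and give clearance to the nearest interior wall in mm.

A is a house frame. B is a staircase. The staircase sits inside the house frame, centred. The clearance to the nearest interior wall is 1007 mm.

Clearances: x = 1007, y = 1418; minimum 1007 mm.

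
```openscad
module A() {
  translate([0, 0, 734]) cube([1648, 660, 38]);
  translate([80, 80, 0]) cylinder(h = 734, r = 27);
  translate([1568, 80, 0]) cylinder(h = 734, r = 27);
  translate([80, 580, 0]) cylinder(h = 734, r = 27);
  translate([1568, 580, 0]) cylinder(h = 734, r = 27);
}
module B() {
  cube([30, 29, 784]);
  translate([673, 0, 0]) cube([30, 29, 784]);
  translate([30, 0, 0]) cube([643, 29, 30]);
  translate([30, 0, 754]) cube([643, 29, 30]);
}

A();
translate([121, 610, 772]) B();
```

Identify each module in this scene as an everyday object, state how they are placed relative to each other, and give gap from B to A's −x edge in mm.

A is a table. B is a picture frame. The picture frame is on top of the table. The gap from the picture frame to the table's −x edge is 121 mm.

The picture frame's min-x is at 121; the table's min-x is 0; gap = 121 mm.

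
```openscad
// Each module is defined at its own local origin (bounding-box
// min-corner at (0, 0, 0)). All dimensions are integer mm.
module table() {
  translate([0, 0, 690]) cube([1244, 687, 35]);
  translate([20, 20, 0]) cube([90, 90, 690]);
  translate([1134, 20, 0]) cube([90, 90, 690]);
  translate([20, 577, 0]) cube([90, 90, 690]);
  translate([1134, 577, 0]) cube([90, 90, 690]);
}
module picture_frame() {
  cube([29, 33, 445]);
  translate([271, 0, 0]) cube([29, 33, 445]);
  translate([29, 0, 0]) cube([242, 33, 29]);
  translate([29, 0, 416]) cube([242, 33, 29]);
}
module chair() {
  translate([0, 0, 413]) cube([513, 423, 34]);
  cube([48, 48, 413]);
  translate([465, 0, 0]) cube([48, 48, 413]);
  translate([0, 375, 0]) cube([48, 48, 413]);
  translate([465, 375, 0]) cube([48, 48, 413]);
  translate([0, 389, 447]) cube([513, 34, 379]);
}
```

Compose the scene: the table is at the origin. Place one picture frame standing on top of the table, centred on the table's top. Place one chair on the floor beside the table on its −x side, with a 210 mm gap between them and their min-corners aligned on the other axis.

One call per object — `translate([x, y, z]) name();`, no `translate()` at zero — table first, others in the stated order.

table();
translate([472, 327, 725]) picture_frame();
translate([-723, 0, 0]) chair();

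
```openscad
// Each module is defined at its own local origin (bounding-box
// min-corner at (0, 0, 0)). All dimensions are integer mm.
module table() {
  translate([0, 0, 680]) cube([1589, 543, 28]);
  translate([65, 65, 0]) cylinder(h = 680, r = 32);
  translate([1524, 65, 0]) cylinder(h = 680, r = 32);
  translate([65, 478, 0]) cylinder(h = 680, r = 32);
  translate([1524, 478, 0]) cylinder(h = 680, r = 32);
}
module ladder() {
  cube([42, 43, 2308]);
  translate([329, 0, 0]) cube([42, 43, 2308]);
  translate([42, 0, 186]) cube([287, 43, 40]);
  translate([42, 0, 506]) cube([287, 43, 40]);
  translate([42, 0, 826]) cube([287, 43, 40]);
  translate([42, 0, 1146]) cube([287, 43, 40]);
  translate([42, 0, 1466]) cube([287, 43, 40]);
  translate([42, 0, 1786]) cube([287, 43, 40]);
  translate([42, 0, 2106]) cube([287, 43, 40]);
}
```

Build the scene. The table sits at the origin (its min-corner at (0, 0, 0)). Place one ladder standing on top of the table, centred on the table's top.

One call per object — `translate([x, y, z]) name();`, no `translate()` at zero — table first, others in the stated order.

table();
translate([609, 250, 708]) ladder();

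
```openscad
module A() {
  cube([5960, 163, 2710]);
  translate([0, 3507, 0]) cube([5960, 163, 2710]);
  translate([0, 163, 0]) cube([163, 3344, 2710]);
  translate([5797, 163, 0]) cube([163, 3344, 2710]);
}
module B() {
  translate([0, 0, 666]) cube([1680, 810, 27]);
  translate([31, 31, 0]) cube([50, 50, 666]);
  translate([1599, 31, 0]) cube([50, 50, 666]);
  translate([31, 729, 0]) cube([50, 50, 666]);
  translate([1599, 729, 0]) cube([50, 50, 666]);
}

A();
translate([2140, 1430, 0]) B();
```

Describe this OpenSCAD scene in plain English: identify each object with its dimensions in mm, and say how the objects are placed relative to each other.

A is a box-shaped house frame (walls only): outside footprint 5960×3670 mm, wall height 2710 mm, wall thickness 163 mm. The two y-facing walls run the full x-width; the two x-facing walls fit between the inner faces of the y-facing walls.

B is a table with a 1680×810 mm rectangular top, 27 mm thick, top surface at z = 693 mm, supported by four 50×50 mm square legs, each inset 31 mm from the nearest pair of top edges, running from the floor.

The table sits inside the house frame, centred.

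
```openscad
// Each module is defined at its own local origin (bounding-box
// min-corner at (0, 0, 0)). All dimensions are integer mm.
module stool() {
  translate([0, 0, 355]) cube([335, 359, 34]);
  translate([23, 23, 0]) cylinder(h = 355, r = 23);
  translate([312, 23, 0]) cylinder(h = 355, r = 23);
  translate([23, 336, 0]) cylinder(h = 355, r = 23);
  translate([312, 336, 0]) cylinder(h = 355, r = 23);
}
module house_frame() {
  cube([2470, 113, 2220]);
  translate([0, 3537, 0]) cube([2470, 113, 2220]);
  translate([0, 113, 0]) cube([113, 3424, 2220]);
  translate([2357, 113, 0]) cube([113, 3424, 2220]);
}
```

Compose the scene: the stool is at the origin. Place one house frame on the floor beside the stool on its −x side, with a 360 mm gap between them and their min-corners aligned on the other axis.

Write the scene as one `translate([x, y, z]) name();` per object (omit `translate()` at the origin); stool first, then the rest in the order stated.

stool();
translate([-2830, 0, 0]) house_frame();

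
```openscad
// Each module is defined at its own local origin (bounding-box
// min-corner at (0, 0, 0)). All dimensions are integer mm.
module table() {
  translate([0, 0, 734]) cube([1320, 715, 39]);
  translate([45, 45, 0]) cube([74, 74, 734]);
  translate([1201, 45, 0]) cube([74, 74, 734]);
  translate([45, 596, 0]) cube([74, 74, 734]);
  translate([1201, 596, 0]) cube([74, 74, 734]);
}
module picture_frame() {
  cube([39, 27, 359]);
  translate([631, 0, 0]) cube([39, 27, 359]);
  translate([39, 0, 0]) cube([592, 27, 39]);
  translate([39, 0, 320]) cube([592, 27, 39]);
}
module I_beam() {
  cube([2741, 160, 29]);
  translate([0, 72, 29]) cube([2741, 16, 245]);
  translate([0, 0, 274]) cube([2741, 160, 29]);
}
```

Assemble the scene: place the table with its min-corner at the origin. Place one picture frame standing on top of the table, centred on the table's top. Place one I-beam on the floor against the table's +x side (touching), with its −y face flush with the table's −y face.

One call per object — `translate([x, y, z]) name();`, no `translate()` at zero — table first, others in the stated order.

table();
translate([325, 344, 773]) picture_frame();
translate([1320, 0, 0]) I_beam();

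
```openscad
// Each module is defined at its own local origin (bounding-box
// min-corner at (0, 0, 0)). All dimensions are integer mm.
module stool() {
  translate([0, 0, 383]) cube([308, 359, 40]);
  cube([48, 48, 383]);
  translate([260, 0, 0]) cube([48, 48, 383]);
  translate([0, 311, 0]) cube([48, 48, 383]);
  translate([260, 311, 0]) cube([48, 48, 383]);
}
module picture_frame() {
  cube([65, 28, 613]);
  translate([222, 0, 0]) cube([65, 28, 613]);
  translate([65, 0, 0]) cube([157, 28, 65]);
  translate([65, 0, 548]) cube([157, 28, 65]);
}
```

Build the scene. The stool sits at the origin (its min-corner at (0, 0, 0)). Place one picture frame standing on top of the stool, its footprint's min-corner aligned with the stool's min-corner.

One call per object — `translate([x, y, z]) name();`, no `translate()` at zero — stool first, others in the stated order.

stool();
translate([0, 0, 423]) picture_frame();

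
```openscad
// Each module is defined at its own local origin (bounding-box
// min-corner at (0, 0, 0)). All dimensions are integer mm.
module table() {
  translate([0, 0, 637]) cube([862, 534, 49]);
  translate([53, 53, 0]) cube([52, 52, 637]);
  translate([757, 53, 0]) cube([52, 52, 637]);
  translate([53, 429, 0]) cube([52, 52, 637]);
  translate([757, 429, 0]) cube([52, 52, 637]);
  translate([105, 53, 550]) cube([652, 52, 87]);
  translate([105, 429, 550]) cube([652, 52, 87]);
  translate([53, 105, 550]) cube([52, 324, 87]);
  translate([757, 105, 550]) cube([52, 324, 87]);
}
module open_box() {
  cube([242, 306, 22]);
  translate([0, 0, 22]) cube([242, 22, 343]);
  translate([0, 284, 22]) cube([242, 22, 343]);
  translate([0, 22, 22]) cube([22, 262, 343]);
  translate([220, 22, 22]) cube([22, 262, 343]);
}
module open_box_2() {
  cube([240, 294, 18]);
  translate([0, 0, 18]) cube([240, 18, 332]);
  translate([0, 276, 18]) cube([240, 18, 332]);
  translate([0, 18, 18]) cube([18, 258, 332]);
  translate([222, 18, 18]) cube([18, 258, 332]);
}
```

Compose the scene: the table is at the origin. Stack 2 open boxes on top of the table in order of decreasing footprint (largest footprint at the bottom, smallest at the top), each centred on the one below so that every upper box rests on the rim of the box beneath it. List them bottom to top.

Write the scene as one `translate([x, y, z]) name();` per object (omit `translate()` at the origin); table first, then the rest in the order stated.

table();
translate([310, 114, 686]) open_box();
translate([311, 120, 1051]) open_box_2();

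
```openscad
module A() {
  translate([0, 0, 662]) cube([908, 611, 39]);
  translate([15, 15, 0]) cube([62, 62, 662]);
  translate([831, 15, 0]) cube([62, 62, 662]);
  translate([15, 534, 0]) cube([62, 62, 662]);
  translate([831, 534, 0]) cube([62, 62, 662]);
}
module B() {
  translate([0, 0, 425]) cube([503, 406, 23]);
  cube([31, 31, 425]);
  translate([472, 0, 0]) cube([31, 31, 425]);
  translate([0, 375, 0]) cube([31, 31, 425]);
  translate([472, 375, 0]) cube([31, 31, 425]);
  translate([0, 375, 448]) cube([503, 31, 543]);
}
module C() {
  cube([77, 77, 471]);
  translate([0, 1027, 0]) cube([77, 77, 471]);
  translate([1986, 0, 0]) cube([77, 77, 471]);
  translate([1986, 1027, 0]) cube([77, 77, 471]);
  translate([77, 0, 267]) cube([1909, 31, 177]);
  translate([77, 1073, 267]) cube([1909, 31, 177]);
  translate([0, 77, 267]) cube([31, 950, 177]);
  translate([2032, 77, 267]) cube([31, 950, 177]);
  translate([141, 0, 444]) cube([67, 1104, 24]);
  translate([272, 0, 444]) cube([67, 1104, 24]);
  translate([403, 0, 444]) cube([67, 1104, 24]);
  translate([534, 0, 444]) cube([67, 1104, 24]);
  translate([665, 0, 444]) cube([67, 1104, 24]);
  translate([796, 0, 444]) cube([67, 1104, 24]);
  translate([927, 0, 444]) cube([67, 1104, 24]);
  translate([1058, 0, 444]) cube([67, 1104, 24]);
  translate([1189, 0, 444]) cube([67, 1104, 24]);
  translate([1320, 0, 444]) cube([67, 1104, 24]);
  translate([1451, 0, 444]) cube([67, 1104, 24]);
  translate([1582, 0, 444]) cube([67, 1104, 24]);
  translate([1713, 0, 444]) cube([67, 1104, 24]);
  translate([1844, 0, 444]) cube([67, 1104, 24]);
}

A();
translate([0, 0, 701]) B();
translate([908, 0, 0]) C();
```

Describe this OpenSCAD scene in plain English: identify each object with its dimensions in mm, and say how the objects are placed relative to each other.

A is a table: top 908 mm (x) × 611 mm (y), 39 mm thick, upper face at z = 701 mm, on four 62×62 mm square legs, each inset 15 mm from the nearest pair of top edges, running from z = 0 to the bottom of the top.

B is a chair. The seat is a 503×406×23 mm slab with its top at z = 448 mm, on four 31×31 mm corner legs (flush with the seat edges, standing on z = 0). A flat backrest 31 mm thick, 543 mm tall, spans the full seat width and rises from the seat top along its +y edge, rear face flush with the rear of the seat.

C is a bed frame 2063 mm long (x) by 1104 mm wide (y). Four 77×77 mm corner posts, 471 mm tall, at the corners of the footprint. Four rails of 31 mm thickness and 177 mm height run between adjacent posts with their undersides at z = 267 mm, their outer faces flush with the outside of the frame (the two x-running rails run between the posts' inner faces; the two y-running rails run between the posts' inner faces). 14 slats, each 67 mm wide (x) and 24 mm thick, lie across the top of the two x-running rails, running the full 1104 mm width of the frame in y; the slats are evenly spaced along x between the inner faces of the end posts with equal gaps (rounded down to the nearest mm) at the −x end and between each pair — any rounding remainder accumulates at the +x end.

The chair is on top of the table. The bed frame is against the table's +x side, with their −y faces flush.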